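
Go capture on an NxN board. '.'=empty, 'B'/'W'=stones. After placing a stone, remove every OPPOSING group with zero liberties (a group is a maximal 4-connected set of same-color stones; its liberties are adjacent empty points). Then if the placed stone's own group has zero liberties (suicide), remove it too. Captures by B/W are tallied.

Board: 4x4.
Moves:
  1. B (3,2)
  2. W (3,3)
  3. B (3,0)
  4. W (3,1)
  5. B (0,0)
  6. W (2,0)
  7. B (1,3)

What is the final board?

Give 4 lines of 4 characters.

Move 1: B@(3,2) -> caps B=0 W=0
Move 2: W@(3,3) -> caps B=0 W=0
Move 3: B@(3,0) -> caps B=0 W=0
Move 4: W@(3,1) -> caps B=0 W=0
Move 5: B@(0,0) -> caps B=0 W=0
Move 6: W@(2,0) -> caps B=0 W=1
Move 7: B@(1,3) -> caps B=0 W=1

Answer: B...
...B
W...
.WBW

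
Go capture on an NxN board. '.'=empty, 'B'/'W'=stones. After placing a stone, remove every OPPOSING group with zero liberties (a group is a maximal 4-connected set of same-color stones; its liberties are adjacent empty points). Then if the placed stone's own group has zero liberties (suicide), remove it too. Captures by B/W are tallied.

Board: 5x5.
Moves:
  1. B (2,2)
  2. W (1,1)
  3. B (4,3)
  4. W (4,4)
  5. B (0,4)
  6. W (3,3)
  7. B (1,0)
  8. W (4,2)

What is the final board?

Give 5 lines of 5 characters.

Answer: ....B
BW...
..B..
...W.
..W.W

Derivation:
Move 1: B@(2,2) -> caps B=0 W=0
Move 2: W@(1,1) -> caps B=0 W=0
Move 3: B@(4,3) -> caps B=0 W=0
Move 4: W@(4,4) -> caps B=0 W=0
Move 5: B@(0,4) -> caps B=0 W=0
Move 6: W@(3,3) -> caps B=0 W=0
Move 7: B@(1,0) -> caps B=0 W=0
Move 8: W@(4,2) -> caps B=0 W=1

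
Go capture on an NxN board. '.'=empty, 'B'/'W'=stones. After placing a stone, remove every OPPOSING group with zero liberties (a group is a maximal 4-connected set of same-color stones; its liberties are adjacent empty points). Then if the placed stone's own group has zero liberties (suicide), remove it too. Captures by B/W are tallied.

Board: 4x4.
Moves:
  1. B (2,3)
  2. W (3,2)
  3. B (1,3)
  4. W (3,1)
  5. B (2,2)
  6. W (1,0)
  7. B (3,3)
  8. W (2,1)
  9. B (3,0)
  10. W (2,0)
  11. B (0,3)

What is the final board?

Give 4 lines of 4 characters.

Move 1: B@(2,3) -> caps B=0 W=0
Move 2: W@(3,2) -> caps B=0 W=0
Move 3: B@(1,3) -> caps B=0 W=0
Move 4: W@(3,1) -> caps B=0 W=0
Move 5: B@(2,2) -> caps B=0 W=0
Move 6: W@(1,0) -> caps B=0 W=0
Move 7: B@(3,3) -> caps B=0 W=0
Move 8: W@(2,1) -> caps B=0 W=0
Move 9: B@(3,0) -> caps B=0 W=0
Move 10: W@(2,0) -> caps B=0 W=1
Move 11: B@(0,3) -> caps B=0 W=1

Answer: ...B
W..B
WWBB
.WWB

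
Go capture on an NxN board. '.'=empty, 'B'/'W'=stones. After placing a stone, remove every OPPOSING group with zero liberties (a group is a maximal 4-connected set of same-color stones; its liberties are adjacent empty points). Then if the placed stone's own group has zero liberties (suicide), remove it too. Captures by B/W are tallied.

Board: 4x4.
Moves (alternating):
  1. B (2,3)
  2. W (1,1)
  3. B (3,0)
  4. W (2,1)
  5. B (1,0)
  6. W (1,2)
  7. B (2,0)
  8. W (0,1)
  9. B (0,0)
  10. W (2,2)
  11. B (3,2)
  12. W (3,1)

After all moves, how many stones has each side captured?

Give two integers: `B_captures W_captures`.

Move 1: B@(2,3) -> caps B=0 W=0
Move 2: W@(1,1) -> caps B=0 W=0
Move 3: B@(3,0) -> caps B=0 W=0
Move 4: W@(2,1) -> caps B=0 W=0
Move 5: B@(1,0) -> caps B=0 W=0
Move 6: W@(1,2) -> caps B=0 W=0
Move 7: B@(2,0) -> caps B=0 W=0
Move 8: W@(0,1) -> caps B=0 W=0
Move 9: B@(0,0) -> caps B=0 W=0
Move 10: W@(2,2) -> caps B=0 W=0
Move 11: B@(3,2) -> caps B=0 W=0
Move 12: W@(3,1) -> caps B=0 W=4

Answer: 0 4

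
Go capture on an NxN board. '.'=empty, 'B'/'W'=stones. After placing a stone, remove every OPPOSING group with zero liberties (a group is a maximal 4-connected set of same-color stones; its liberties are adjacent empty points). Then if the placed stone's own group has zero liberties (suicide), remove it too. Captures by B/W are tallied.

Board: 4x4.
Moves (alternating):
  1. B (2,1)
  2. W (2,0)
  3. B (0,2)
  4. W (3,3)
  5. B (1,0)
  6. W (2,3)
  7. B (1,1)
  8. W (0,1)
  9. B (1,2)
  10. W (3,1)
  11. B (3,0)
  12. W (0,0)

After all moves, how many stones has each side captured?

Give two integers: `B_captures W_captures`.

Answer: 1 0

Derivation:
Move 1: B@(2,1) -> caps B=0 W=0
Move 2: W@(2,0) -> caps B=0 W=0
Move 3: B@(0,2) -> caps B=0 W=0
Move 4: W@(3,3) -> caps B=0 W=0
Move 5: B@(1,0) -> caps B=0 W=0
Move 6: W@(2,3) -> caps B=0 W=0
Move 7: B@(1,1) -> caps B=0 W=0
Move 8: W@(0,1) -> caps B=0 W=0
Move 9: B@(1,2) -> caps B=0 W=0
Move 10: W@(3,1) -> caps B=0 W=0
Move 11: B@(3,0) -> caps B=1 W=0
Move 12: W@(0,0) -> caps B=1 W=0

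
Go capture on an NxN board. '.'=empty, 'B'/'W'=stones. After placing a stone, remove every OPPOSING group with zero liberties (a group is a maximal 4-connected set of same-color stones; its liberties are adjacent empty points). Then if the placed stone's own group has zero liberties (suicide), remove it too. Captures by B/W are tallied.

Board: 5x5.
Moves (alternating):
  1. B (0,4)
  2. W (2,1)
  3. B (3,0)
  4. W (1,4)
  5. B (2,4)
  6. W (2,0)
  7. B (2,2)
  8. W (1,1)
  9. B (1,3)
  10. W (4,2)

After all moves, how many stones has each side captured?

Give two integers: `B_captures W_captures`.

Answer: 1 0

Derivation:
Move 1: B@(0,4) -> caps B=0 W=0
Move 2: W@(2,1) -> caps B=0 W=0
Move 3: B@(3,0) -> caps B=0 W=0
Move 4: W@(1,4) -> caps B=0 W=0
Move 5: B@(2,4) -> caps B=0 W=0
Move 6: W@(2,0) -> caps B=0 W=0
Move 7: B@(2,2) -> caps B=0 W=0
Move 8: W@(1,1) -> caps B=0 W=0
Move 9: B@(1,3) -> caps B=1 W=0
Move 10: W@(4,2) -> caps B=1 W=0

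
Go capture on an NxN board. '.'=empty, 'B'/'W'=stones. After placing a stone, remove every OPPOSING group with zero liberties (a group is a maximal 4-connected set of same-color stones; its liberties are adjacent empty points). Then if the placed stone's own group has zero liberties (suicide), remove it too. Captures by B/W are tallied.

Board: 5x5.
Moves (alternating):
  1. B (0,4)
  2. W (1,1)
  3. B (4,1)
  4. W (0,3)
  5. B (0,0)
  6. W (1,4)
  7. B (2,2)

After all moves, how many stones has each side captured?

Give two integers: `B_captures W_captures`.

Move 1: B@(0,4) -> caps B=0 W=0
Move 2: W@(1,1) -> caps B=0 W=0
Move 3: B@(4,1) -> caps B=0 W=0
Move 4: W@(0,3) -> caps B=0 W=0
Move 5: B@(0,0) -> caps B=0 W=0
Move 6: W@(1,4) -> caps B=0 W=1
Move 7: B@(2,2) -> caps B=0 W=1

Answer: 0 1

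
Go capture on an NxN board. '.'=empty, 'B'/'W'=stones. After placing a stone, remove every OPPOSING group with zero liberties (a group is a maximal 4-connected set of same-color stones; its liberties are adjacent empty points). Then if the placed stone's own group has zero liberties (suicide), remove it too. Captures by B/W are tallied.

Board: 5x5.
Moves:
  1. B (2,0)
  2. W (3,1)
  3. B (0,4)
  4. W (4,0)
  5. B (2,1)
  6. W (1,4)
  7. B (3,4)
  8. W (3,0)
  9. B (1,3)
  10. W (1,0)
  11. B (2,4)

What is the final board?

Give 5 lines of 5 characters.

Answer: ....B
W..B.
BB..B
WW..B
W....

Derivation:
Move 1: B@(2,0) -> caps B=0 W=0
Move 2: W@(3,1) -> caps B=0 W=0
Move 3: B@(0,4) -> caps B=0 W=0
Move 4: W@(4,0) -> caps B=0 W=0
Move 5: B@(2,1) -> caps B=0 W=0
Move 6: W@(1,4) -> caps B=0 W=0
Move 7: B@(3,4) -> caps B=0 W=0
Move 8: W@(3,0) -> caps B=0 W=0
Move 9: B@(1,3) -> caps B=0 W=0
Move 10: W@(1,0) -> caps B=0 W=0
Move 11: B@(2,4) -> caps B=1 W=0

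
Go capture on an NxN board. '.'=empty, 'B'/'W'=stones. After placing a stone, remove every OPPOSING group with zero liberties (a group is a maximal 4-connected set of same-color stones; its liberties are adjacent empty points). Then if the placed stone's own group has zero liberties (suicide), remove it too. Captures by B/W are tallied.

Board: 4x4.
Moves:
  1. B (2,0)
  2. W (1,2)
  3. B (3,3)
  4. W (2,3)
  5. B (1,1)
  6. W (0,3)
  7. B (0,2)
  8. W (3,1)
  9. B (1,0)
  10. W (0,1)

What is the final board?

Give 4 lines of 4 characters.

Move 1: B@(2,0) -> caps B=0 W=0
Move 2: W@(1,2) -> caps B=0 W=0
Move 3: B@(3,3) -> caps B=0 W=0
Move 4: W@(2,3) -> caps B=0 W=0
Move 5: B@(1,1) -> caps B=0 W=0
Move 6: W@(0,3) -> caps B=0 W=0
Move 7: B@(0,2) -> caps B=0 W=0
Move 8: W@(3,1) -> caps B=0 W=0
Move 9: B@(1,0) -> caps B=0 W=0
Move 10: W@(0,1) -> caps B=0 W=1

Answer: .W.W
BBW.
B..W
.W.B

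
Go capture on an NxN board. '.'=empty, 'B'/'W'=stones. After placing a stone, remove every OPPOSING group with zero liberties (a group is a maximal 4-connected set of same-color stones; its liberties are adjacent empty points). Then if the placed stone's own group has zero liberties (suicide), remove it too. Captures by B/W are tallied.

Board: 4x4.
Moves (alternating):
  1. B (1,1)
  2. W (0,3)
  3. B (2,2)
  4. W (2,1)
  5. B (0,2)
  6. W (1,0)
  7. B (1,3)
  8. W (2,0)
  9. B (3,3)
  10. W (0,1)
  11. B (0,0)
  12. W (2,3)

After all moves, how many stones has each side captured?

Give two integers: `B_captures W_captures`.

Move 1: B@(1,1) -> caps B=0 W=0
Move 2: W@(0,3) -> caps B=0 W=0
Move 3: B@(2,2) -> caps B=0 W=0
Move 4: W@(2,1) -> caps B=0 W=0
Move 5: B@(0,2) -> caps B=0 W=0
Move 6: W@(1,0) -> caps B=0 W=0
Move 7: B@(1,3) -> caps B=1 W=0
Move 8: W@(2,0) -> caps B=1 W=0
Move 9: B@(3,3) -> caps B=1 W=0
Move 10: W@(0,1) -> caps B=1 W=0
Move 11: B@(0,0) -> caps B=2 W=0
Move 12: W@(2,3) -> caps B=2 W=0

Answer: 2 0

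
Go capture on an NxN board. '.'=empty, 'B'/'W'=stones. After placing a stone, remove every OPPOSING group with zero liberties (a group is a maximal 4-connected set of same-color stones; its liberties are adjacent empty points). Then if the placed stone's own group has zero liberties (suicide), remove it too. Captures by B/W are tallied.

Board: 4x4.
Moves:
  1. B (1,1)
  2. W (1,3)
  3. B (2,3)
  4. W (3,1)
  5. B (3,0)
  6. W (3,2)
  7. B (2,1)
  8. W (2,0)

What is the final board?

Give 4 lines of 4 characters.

Answer: ....
.B.W
WB.B
.WW.

Derivation:
Move 1: B@(1,1) -> caps B=0 W=0
Move 2: W@(1,3) -> caps B=0 W=0
Move 3: B@(2,3) -> caps B=0 W=0
Move 4: W@(3,1) -> caps B=0 W=0
Move 5: B@(3,0) -> caps B=0 W=0
Move 6: W@(3,2) -> caps B=0 W=0
Move 7: B@(2,1) -> caps B=0 W=0
Move 8: W@(2,0) -> caps B=0 W=1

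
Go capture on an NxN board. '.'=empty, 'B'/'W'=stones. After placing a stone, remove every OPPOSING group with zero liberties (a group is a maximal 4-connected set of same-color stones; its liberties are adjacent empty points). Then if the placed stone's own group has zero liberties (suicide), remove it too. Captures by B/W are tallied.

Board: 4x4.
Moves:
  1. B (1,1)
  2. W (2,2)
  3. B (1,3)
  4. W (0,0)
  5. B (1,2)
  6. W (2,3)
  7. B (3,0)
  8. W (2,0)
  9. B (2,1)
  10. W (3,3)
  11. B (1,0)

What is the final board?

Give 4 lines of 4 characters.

Move 1: B@(1,1) -> caps B=0 W=0
Move 2: W@(2,2) -> caps B=0 W=0
Move 3: B@(1,3) -> caps B=0 W=0
Move 4: W@(0,0) -> caps B=0 W=0
Move 5: B@(1,2) -> caps B=0 W=0
Move 6: W@(2,3) -> caps B=0 W=0
Move 7: B@(3,0) -> caps B=0 W=0
Move 8: W@(2,0) -> caps B=0 W=0
Move 9: B@(2,1) -> caps B=0 W=0
Move 10: W@(3,3) -> caps B=0 W=0
Move 11: B@(1,0) -> caps B=1 W=0

Answer: W...
BBBB
.BWW
B..W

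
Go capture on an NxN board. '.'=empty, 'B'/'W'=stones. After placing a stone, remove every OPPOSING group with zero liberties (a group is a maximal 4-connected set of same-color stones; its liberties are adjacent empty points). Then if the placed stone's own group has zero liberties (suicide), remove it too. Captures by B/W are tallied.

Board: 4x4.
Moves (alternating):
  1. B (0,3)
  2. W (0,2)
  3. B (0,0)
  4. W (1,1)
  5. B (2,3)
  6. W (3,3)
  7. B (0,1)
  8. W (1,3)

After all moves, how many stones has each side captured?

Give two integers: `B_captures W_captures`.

Answer: 0 1

Derivation:
Move 1: B@(0,3) -> caps B=0 W=0
Move 2: W@(0,2) -> caps B=0 W=0
Move 3: B@(0,0) -> caps B=0 W=0
Move 4: W@(1,1) -> caps B=0 W=0
Move 5: B@(2,3) -> caps B=0 W=0
Move 6: W@(3,3) -> caps B=0 W=0
Move 7: B@(0,1) -> caps B=0 W=0
Move 8: W@(1,3) -> caps B=0 W=1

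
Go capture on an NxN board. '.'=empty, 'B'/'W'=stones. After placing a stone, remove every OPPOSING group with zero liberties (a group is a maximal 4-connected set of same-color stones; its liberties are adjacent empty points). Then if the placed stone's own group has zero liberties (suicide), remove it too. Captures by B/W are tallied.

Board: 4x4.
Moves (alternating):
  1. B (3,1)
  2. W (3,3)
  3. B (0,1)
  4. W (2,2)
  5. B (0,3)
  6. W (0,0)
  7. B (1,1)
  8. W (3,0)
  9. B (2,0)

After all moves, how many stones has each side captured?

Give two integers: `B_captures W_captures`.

Answer: 1 0

Derivation:
Move 1: B@(3,1) -> caps B=0 W=0
Move 2: W@(3,3) -> caps B=0 W=0
Move 3: B@(0,1) -> caps B=0 W=0
Move 4: W@(2,2) -> caps B=0 W=0
Move 5: B@(0,3) -> caps B=0 W=0
Move 6: W@(0,0) -> caps B=0 W=0
Move 7: B@(1,1) -> caps B=0 W=0
Move 8: W@(3,0) -> caps B=0 W=0
Move 9: B@(2,0) -> caps B=1 W=0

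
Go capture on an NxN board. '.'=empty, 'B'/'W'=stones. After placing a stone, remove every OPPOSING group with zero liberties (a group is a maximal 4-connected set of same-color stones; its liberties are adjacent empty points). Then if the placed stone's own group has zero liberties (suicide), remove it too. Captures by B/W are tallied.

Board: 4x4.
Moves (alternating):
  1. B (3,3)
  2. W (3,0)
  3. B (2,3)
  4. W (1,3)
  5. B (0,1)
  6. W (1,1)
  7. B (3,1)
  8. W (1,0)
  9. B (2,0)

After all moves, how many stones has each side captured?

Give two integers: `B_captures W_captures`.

Move 1: B@(3,3) -> caps B=0 W=0
Move 2: W@(3,0) -> caps B=0 W=0
Move 3: B@(2,3) -> caps B=0 W=0
Move 4: W@(1,3) -> caps B=0 W=0
Move 5: B@(0,1) -> caps B=0 W=0
Move 6: W@(1,1) -> caps B=0 W=0
Move 7: B@(3,1) -> caps B=0 W=0
Move 8: W@(1,0) -> caps B=0 W=0
Move 9: B@(2,0) -> caps B=1 W=0

Answer: 1 0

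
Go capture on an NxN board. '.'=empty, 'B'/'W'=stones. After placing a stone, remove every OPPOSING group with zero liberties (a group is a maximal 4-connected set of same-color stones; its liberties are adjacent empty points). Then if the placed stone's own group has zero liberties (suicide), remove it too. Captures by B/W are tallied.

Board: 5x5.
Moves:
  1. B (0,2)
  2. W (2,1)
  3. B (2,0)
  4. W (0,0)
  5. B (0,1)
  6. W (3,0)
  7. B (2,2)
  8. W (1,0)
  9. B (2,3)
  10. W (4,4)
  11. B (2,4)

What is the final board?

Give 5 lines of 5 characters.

Answer: WBB..
W....
.WBBB
W....
....W

Derivation:
Move 1: B@(0,2) -> caps B=0 W=0
Move 2: W@(2,1) -> caps B=0 W=0
Move 3: B@(2,0) -> caps B=0 W=0
Move 4: W@(0,0) -> caps B=0 W=0
Move 5: B@(0,1) -> caps B=0 W=0
Move 6: W@(3,0) -> caps B=0 W=0
Move 7: B@(2,2) -> caps B=0 W=0
Move 8: W@(1,0) -> caps B=0 W=1
Move 9: B@(2,3) -> caps B=0 W=1
Move 10: W@(4,4) -> caps B=0 W=1
Move 11: B@(2,4) -> caps B=0 W=1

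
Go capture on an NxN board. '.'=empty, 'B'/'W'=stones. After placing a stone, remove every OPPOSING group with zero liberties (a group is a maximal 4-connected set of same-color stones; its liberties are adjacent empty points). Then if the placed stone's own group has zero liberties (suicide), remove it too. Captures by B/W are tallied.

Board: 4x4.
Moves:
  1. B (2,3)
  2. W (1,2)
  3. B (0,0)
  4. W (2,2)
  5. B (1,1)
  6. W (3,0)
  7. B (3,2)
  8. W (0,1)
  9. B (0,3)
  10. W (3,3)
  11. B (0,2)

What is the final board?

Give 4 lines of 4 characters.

Answer: B.BB
.BW.
..WB
W.B.

Derivation:
Move 1: B@(2,3) -> caps B=0 W=0
Move 2: W@(1,2) -> caps B=0 W=0
Move 3: B@(0,0) -> caps B=0 W=0
Move 4: W@(2,2) -> caps B=0 W=0
Move 5: B@(1,1) -> caps B=0 W=0
Move 6: W@(3,0) -> caps B=0 W=0
Move 7: B@(3,2) -> caps B=0 W=0
Move 8: W@(0,1) -> caps B=0 W=0
Move 9: B@(0,3) -> caps B=0 W=0
Move 10: W@(3,3) -> caps B=0 W=0
Move 11: B@(0,2) -> caps B=1 W=0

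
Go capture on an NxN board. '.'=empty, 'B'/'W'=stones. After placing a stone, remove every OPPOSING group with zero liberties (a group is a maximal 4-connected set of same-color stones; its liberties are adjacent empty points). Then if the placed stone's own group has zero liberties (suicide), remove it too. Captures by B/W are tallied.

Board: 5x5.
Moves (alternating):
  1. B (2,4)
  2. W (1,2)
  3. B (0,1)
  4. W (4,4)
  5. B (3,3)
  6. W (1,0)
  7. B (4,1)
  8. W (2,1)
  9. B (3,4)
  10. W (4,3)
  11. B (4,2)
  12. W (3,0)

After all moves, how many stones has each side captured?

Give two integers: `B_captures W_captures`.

Move 1: B@(2,4) -> caps B=0 W=0
Move 2: W@(1,2) -> caps B=0 W=0
Move 3: B@(0,1) -> caps B=0 W=0
Move 4: W@(4,4) -> caps B=0 W=0
Move 5: B@(3,3) -> caps B=0 W=0
Move 6: W@(1,0) -> caps B=0 W=0
Move 7: B@(4,1) -> caps B=0 W=0
Move 8: W@(2,1) -> caps B=0 W=0
Move 9: B@(3,4) -> caps B=0 W=0
Move 10: W@(4,3) -> caps B=0 W=0
Move 11: B@(4,2) -> caps B=2 W=0
Move 12: W@(3,0) -> caps B=2 W=0

Answer: 2 0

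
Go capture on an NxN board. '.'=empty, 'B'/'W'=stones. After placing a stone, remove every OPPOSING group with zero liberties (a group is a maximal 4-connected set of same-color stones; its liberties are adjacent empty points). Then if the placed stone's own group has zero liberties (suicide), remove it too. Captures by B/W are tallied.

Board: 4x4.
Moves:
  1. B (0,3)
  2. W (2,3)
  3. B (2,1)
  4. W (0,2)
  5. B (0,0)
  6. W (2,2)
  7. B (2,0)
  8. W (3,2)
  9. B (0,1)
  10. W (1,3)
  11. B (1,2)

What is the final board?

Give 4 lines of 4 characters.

Answer: BBW.
..BW
BBWW
..W.

Derivation:
Move 1: B@(0,3) -> caps B=0 W=0
Move 2: W@(2,3) -> caps B=0 W=0
Move 3: B@(2,1) -> caps B=0 W=0
Move 4: W@(0,2) -> caps B=0 W=0
Move 5: B@(0,0) -> caps B=0 W=0
Move 6: W@(2,2) -> caps B=0 W=0
Move 7: B@(2,0) -> caps B=0 W=0
Move 8: W@(3,2) -> caps B=0 W=0
Move 9: B@(0,1) -> caps B=0 W=0
Move 10: W@(1,3) -> caps B=0 W=1
Move 11: B@(1,2) -> caps B=0 W=1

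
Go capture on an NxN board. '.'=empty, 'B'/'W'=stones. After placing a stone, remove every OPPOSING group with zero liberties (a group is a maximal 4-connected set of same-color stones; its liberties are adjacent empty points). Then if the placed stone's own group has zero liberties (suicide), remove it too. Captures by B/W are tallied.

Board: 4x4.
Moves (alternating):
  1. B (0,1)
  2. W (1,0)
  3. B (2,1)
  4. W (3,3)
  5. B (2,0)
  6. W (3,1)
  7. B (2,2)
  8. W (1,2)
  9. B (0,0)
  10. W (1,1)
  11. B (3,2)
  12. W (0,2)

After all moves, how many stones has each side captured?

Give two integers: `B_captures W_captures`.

Answer: 0 2

Derivation:
Move 1: B@(0,1) -> caps B=0 W=0
Move 2: W@(1,0) -> caps B=0 W=0
Move 3: B@(2,1) -> caps B=0 W=0
Move 4: W@(3,3) -> caps B=0 W=0
Move 5: B@(2,0) -> caps B=0 W=0
Move 6: W@(3,1) -> caps B=0 W=0
Move 7: B@(2,2) -> caps B=0 W=0
Move 8: W@(1,2) -> caps B=0 W=0
Move 9: B@(0,0) -> caps B=0 W=0
Move 10: W@(1,1) -> caps B=0 W=0
Move 11: B@(3,2) -> caps B=0 W=0
Move 12: W@(0,2) -> caps B=0 W=2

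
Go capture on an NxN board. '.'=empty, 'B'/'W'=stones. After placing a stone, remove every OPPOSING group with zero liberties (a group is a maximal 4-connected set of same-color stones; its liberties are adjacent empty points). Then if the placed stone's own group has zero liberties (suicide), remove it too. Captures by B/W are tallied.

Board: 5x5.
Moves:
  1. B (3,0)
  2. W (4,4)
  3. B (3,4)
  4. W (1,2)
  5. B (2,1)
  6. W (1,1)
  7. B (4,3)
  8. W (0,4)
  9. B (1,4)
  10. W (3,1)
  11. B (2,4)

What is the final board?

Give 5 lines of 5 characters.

Answer: ....W
.WW.B
.B..B
BW..B
...B.

Derivation:
Move 1: B@(3,0) -> caps B=0 W=0
Move 2: W@(4,4) -> caps B=0 W=0
Move 3: B@(3,4) -> caps B=0 W=0
Move 4: W@(1,2) -> caps B=0 W=0
Move 5: B@(2,1) -> caps B=0 W=0
Move 6: W@(1,1) -> caps B=0 W=0
Move 7: B@(4,3) -> caps B=1 W=0
Move 8: W@(0,4) -> caps B=1 W=0
Move 9: B@(1,4) -> caps B=1 W=0
Move 10: W@(3,1) -> caps B=1 W=0
Move 11: B@(2,4) -> caps B=1 W=0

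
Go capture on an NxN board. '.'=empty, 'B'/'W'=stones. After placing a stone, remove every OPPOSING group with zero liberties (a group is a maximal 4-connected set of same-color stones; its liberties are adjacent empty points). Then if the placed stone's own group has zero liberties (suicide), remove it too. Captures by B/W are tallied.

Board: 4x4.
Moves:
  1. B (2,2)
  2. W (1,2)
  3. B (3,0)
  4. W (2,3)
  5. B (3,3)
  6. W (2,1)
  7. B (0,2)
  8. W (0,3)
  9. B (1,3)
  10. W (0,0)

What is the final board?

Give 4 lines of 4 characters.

Answer: W.B.
..WB
.WB.
B..B

Derivation:
Move 1: B@(2,2) -> caps B=0 W=0
Move 2: W@(1,2) -> caps B=0 W=0
Move 3: B@(3,0) -> caps B=0 W=0
Move 4: W@(2,3) -> caps B=0 W=0
Move 5: B@(3,3) -> caps B=0 W=0
Move 6: W@(2,1) -> caps B=0 W=0
Move 7: B@(0,2) -> caps B=0 W=0
Move 8: W@(0,3) -> caps B=0 W=0
Move 9: B@(1,3) -> caps B=2 W=0
Move 10: W@(0,0) -> caps B=2 W=0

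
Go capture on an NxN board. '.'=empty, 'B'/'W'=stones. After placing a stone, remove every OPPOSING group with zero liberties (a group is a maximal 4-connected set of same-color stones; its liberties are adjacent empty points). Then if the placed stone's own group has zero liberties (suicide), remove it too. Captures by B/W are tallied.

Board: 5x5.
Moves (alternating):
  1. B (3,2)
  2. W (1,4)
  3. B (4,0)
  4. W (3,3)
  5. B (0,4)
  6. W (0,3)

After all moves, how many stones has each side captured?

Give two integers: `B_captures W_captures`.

Move 1: B@(3,2) -> caps B=0 W=0
Move 2: W@(1,4) -> caps B=0 W=0
Move 3: B@(4,0) -> caps B=0 W=0
Move 4: W@(3,3) -> caps B=0 W=0
Move 5: B@(0,4) -> caps B=0 W=0
Move 6: W@(0,3) -> caps B=0 W=1

Answer: 0 1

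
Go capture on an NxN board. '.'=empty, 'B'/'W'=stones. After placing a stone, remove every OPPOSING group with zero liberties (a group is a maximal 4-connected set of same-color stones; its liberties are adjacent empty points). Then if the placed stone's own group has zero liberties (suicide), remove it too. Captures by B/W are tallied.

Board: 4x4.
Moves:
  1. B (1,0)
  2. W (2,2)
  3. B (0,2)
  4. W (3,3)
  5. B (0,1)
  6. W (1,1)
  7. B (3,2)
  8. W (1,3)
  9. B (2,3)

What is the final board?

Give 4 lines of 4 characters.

Move 1: B@(1,0) -> caps B=0 W=0
Move 2: W@(2,2) -> caps B=0 W=0
Move 3: B@(0,2) -> caps B=0 W=0
Move 4: W@(3,3) -> caps B=0 W=0
Move 5: B@(0,1) -> caps B=0 W=0
Move 6: W@(1,1) -> caps B=0 W=0
Move 7: B@(3,2) -> caps B=0 W=0
Move 8: W@(1,3) -> caps B=0 W=0
Move 9: B@(2,3) -> caps B=1 W=0

Answer: .BB.
BW.W
..WB
..B.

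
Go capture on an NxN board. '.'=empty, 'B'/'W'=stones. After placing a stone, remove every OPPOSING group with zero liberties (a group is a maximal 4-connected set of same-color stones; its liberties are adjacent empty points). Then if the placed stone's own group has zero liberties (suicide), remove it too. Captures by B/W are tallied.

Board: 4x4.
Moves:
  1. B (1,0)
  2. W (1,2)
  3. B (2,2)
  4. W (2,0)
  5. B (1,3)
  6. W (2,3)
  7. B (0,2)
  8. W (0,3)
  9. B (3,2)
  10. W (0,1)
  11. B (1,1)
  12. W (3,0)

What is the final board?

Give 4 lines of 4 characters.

Answer: .W.W
BBW.
W.BW
W.B.

Derivation:
Move 1: B@(1,0) -> caps B=0 W=0
Move 2: W@(1,2) -> caps B=0 W=0
Move 3: B@(2,2) -> caps B=0 W=0
Move 4: W@(2,0) -> caps B=0 W=0
Move 5: B@(1,3) -> caps B=0 W=0
Move 6: W@(2,3) -> caps B=0 W=0
Move 7: B@(0,2) -> caps B=0 W=0
Move 8: W@(0,3) -> caps B=0 W=1
Move 9: B@(3,2) -> caps B=0 W=1
Move 10: W@(0,1) -> caps B=0 W=2
Move 11: B@(1,1) -> caps B=0 W=2
Move 12: W@(3,0) -> caps B=0 W=2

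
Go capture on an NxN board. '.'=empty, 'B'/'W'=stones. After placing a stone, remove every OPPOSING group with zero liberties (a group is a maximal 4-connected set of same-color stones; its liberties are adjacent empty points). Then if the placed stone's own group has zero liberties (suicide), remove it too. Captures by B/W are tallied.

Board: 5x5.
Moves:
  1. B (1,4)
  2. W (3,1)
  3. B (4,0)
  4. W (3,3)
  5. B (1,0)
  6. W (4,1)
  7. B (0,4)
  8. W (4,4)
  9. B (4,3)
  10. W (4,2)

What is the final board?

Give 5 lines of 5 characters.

Move 1: B@(1,4) -> caps B=0 W=0
Move 2: W@(3,1) -> caps B=0 W=0
Move 3: B@(4,0) -> caps B=0 W=0
Move 4: W@(3,3) -> caps B=0 W=0
Move 5: B@(1,0) -> caps B=0 W=0
Move 6: W@(4,1) -> caps B=0 W=0
Move 7: B@(0,4) -> caps B=0 W=0
Move 8: W@(4,4) -> caps B=0 W=0
Move 9: B@(4,3) -> caps B=0 W=0
Move 10: W@(4,2) -> caps B=0 W=1

Answer: ....B
B...B
.....
.W.W.
BWW.W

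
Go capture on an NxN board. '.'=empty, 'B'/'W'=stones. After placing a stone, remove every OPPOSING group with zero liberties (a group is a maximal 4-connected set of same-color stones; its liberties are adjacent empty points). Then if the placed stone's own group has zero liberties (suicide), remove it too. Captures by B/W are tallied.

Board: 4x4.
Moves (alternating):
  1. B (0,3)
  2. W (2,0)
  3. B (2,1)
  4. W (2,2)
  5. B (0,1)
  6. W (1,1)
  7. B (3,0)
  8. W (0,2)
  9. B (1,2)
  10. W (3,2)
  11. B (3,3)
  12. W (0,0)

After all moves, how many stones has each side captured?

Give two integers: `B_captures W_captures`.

Answer: 1 0

Derivation:
Move 1: B@(0,3) -> caps B=0 W=0
Move 2: W@(2,0) -> caps B=0 W=0
Move 3: B@(2,1) -> caps B=0 W=0
Move 4: W@(2,2) -> caps B=0 W=0
Move 5: B@(0,1) -> caps B=0 W=0
Move 6: W@(1,1) -> caps B=0 W=0
Move 7: B@(3,0) -> caps B=0 W=0
Move 8: W@(0,2) -> caps B=0 W=0
Move 9: B@(1,2) -> caps B=1 W=0
Move 10: W@(3,2) -> caps B=1 W=0
Move 11: B@(3,3) -> caps B=1 W=0
Move 12: W@(0,0) -> caps B=1 W=0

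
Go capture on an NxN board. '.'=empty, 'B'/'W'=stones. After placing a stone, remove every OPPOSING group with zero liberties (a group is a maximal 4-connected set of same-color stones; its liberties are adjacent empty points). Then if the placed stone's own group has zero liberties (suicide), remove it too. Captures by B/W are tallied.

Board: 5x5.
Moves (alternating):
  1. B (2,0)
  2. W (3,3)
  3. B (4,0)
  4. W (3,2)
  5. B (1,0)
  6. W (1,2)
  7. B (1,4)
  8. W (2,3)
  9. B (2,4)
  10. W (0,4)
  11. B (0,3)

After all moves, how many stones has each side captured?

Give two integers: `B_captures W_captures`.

Move 1: B@(2,0) -> caps B=0 W=0
Move 2: W@(3,3) -> caps B=0 W=0
Move 3: B@(4,0) -> caps B=0 W=0
Move 4: W@(3,2) -> caps B=0 W=0
Move 5: B@(1,0) -> caps B=0 W=0
Move 6: W@(1,2) -> caps B=0 W=0
Move 7: B@(1,4) -> caps B=0 W=0
Move 8: W@(2,3) -> caps B=0 W=0
Move 9: B@(2,4) -> caps B=0 W=0
Move 10: W@(0,4) -> caps B=0 W=0
Move 11: B@(0,3) -> caps B=1 W=0

Answer: 1 0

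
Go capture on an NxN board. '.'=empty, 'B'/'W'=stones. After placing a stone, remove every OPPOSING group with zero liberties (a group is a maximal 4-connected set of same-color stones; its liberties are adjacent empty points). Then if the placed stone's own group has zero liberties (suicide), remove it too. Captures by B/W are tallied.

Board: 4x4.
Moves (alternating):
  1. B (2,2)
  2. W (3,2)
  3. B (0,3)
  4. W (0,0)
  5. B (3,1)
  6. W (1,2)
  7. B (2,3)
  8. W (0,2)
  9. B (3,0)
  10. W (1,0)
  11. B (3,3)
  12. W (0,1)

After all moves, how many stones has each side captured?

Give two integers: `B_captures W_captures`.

Answer: 1 0

Derivation:
Move 1: B@(2,2) -> caps B=0 W=0
Move 2: W@(3,2) -> caps B=0 W=0
Move 3: B@(0,3) -> caps B=0 W=0
Move 4: W@(0,0) -> caps B=0 W=0
Move 5: B@(3,1) -> caps B=0 W=0
Move 6: W@(1,2) -> caps B=0 W=0
Move 7: B@(2,3) -> caps B=0 W=0
Move 8: W@(0,2) -> caps B=0 W=0
Move 9: B@(3,0) -> caps B=0 W=0
Move 10: W@(1,0) -> caps B=0 W=0
Move 11: B@(3,3) -> caps B=1 W=0
Move 12: W@(0,1) -> caps B=1 W=0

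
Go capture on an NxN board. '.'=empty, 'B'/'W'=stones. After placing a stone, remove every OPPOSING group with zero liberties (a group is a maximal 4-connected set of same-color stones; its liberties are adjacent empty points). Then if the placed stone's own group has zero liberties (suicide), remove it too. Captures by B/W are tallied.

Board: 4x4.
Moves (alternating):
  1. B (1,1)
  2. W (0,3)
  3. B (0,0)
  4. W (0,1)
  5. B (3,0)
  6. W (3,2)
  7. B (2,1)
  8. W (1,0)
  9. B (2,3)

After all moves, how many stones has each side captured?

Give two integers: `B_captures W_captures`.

Move 1: B@(1,1) -> caps B=0 W=0
Move 2: W@(0,3) -> caps B=0 W=0
Move 3: B@(0,0) -> caps B=0 W=0
Move 4: W@(0,1) -> caps B=0 W=0
Move 5: B@(3,0) -> caps B=0 W=0
Move 6: W@(3,2) -> caps B=0 W=0
Move 7: B@(2,1) -> caps B=0 W=0
Move 8: W@(1,0) -> caps B=0 W=1
Move 9: B@(2,3) -> caps B=0 W=1

Answer: 0 1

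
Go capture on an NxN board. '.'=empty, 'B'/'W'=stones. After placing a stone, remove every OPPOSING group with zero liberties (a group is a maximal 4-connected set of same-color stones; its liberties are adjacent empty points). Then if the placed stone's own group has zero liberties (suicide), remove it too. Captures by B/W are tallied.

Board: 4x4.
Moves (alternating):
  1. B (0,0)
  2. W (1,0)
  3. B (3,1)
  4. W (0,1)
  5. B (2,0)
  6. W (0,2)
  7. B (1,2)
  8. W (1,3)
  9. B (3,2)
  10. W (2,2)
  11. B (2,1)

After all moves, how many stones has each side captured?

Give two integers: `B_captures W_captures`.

Answer: 0 1

Derivation:
Move 1: B@(0,0) -> caps B=0 W=0
Move 2: W@(1,0) -> caps B=0 W=0
Move 3: B@(3,1) -> caps B=0 W=0
Move 4: W@(0,1) -> caps B=0 W=1
Move 5: B@(2,0) -> caps B=0 W=1
Move 6: W@(0,2) -> caps B=0 W=1
Move 7: B@(1,2) -> caps B=0 W=1
Move 8: W@(1,3) -> caps B=0 W=1
Move 9: B@(3,2) -> caps B=0 W=1
Move 10: W@(2,2) -> caps B=0 W=1
Move 11: B@(2,1) -> caps B=0 W=1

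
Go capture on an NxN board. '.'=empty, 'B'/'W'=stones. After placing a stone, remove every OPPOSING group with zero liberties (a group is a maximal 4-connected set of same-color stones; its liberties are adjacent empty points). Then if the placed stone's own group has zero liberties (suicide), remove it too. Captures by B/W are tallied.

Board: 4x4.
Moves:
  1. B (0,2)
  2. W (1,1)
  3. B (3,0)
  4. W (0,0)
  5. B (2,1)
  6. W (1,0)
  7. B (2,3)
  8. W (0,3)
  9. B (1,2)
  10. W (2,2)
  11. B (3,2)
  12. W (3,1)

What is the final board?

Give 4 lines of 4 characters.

Answer: W.BW
WWB.
.B.B
B.B.

Derivation:
Move 1: B@(0,2) -> caps B=0 W=0
Move 2: W@(1,1) -> caps B=0 W=0
Move 3: B@(3,0) -> caps B=0 W=0
Move 4: W@(0,0) -> caps B=0 W=0
Move 5: B@(2,1) -> caps B=0 W=0
Move 6: W@(1,0) -> caps B=0 W=0
Move 7: B@(2,3) -> caps B=0 W=0
Move 8: W@(0,3) -> caps B=0 W=0
Move 9: B@(1,2) -> caps B=0 W=0
Move 10: W@(2,2) -> caps B=0 W=0
Move 11: B@(3,2) -> caps B=1 W=0
Move 12: W@(3,1) -> caps B=1 W=0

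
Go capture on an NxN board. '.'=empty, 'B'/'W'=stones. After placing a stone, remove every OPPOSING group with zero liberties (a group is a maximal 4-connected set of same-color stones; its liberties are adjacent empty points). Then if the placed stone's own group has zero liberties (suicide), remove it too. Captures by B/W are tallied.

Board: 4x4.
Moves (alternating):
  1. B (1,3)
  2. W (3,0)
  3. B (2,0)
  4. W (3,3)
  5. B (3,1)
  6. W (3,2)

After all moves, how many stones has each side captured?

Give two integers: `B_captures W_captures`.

Move 1: B@(1,3) -> caps B=0 W=0
Move 2: W@(3,0) -> caps B=0 W=0
Move 3: B@(2,0) -> caps B=0 W=0
Move 4: W@(3,3) -> caps B=0 W=0
Move 5: B@(3,1) -> caps B=1 W=0
Move 6: W@(3,2) -> caps B=1 W=0

Answer: 1 0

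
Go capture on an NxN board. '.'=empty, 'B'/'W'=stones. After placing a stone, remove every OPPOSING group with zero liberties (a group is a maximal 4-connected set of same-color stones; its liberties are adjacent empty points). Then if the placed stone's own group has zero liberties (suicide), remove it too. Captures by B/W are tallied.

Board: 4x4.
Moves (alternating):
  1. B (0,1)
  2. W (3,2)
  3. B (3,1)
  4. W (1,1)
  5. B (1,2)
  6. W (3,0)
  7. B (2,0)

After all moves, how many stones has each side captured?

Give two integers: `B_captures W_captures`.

Answer: 1 0

Derivation:
Move 1: B@(0,1) -> caps B=0 W=0
Move 2: W@(3,2) -> caps B=0 W=0
Move 3: B@(3,1) -> caps B=0 W=0
Move 4: W@(1,1) -> caps B=0 W=0
Move 5: B@(1,2) -> caps B=0 W=0
Move 6: W@(3,0) -> caps B=0 W=0
Move 7: B@(2,0) -> caps B=1 W=0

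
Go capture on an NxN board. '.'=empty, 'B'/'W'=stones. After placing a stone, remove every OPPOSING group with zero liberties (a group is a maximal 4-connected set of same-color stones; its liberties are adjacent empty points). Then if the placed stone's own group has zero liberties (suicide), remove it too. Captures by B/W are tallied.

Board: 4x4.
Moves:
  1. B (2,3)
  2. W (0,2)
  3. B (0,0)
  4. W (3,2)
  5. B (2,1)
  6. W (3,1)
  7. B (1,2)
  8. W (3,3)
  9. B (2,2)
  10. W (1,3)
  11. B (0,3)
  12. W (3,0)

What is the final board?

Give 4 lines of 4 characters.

Answer: B.WB
..B.
.BBB
WWWW

Derivation:
Move 1: B@(2,3) -> caps B=0 W=0
Move 2: W@(0,2) -> caps B=0 W=0
Move 3: B@(0,0) -> caps B=0 W=0
Move 4: W@(3,2) -> caps B=0 W=0
Move 5: B@(2,1) -> caps B=0 W=0
Move 6: W@(3,1) -> caps B=0 W=0
Move 7: B@(1,2) -> caps B=0 W=0
Move 8: W@(3,3) -> caps B=0 W=0
Move 9: B@(2,2) -> caps B=0 W=0
Move 10: W@(1,3) -> caps B=0 W=0
Move 11: B@(0,3) -> caps B=1 W=0
Move 12: W@(3,0) -> caps B=1 W=0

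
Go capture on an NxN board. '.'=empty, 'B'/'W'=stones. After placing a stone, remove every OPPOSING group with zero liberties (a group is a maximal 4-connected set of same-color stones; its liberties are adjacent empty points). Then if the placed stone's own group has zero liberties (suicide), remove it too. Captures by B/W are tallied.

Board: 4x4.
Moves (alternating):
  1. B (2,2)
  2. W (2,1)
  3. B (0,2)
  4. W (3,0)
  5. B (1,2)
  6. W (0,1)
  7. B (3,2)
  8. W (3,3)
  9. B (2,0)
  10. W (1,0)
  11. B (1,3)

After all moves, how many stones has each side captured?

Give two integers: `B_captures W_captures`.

Move 1: B@(2,2) -> caps B=0 W=0
Move 2: W@(2,1) -> caps B=0 W=0
Move 3: B@(0,2) -> caps B=0 W=0
Move 4: W@(3,0) -> caps B=0 W=0
Move 5: B@(1,2) -> caps B=0 W=0
Move 6: W@(0,1) -> caps B=0 W=0
Move 7: B@(3,2) -> caps B=0 W=0
Move 8: W@(3,3) -> caps B=0 W=0
Move 9: B@(2,0) -> caps B=0 W=0
Move 10: W@(1,0) -> caps B=0 W=1
Move 11: B@(1,3) -> caps B=0 W=1

Answer: 0 1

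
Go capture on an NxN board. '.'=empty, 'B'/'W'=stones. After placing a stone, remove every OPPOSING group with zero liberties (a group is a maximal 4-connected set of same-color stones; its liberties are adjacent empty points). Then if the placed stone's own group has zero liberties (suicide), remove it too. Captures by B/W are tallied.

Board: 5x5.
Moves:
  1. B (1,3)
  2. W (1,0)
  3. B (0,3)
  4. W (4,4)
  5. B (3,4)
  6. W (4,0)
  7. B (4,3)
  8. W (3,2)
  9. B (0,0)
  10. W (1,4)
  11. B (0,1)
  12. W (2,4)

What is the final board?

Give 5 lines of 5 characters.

Move 1: B@(1,3) -> caps B=0 W=0
Move 2: W@(1,0) -> caps B=0 W=0
Move 3: B@(0,3) -> caps B=0 W=0
Move 4: W@(4,4) -> caps B=0 W=0
Move 5: B@(3,4) -> caps B=0 W=0
Move 6: W@(4,0) -> caps B=0 W=0
Move 7: B@(4,3) -> caps B=1 W=0
Move 8: W@(3,2) -> caps B=1 W=0
Move 9: B@(0,0) -> caps B=1 W=0
Move 10: W@(1,4) -> caps B=1 W=0
Move 11: B@(0,1) -> caps B=1 W=0
Move 12: W@(2,4) -> caps B=1 W=0

Answer: BB.B.
W..BW
....W
..W.B
W..B.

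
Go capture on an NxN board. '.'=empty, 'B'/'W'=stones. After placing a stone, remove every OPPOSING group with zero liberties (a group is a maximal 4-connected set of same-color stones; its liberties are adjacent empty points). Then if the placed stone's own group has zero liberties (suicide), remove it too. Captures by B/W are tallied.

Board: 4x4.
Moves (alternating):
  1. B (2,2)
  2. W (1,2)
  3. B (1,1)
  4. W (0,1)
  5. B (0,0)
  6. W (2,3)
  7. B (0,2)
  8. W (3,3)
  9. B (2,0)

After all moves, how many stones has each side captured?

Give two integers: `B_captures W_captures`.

Answer: 1 0

Derivation:
Move 1: B@(2,2) -> caps B=0 W=0
Move 2: W@(1,2) -> caps B=0 W=0
Move 3: B@(1,1) -> caps B=0 W=0
Move 4: W@(0,1) -> caps B=0 W=0
Move 5: B@(0,0) -> caps B=0 W=0
Move 6: W@(2,3) -> caps B=0 W=0
Move 7: B@(0,2) -> caps B=1 W=0
Move 8: W@(3,3) -> caps B=1 W=0
Move 9: B@(2,0) -> caps B=1 W=0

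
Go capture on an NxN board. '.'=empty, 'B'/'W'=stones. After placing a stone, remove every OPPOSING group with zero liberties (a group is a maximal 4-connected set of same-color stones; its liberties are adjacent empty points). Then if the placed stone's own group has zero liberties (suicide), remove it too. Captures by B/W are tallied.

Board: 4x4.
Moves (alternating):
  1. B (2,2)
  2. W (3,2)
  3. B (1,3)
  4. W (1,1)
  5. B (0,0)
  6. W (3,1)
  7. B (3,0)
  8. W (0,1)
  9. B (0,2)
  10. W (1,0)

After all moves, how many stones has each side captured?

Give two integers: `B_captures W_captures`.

Answer: 0 1

Derivation:
Move 1: B@(2,2) -> caps B=0 W=0
Move 2: W@(3,2) -> caps B=0 W=0
Move 3: B@(1,3) -> caps B=0 W=0
Move 4: W@(1,1) -> caps B=0 W=0
Move 5: B@(0,0) -> caps B=0 W=0
Move 6: W@(3,1) -> caps B=0 W=0
Move 7: B@(3,0) -> caps B=0 W=0
Move 8: W@(0,1) -> caps B=0 W=0
Move 9: B@(0,2) -> caps B=0 W=0
Move 10: W@(1,0) -> caps B=0 W=1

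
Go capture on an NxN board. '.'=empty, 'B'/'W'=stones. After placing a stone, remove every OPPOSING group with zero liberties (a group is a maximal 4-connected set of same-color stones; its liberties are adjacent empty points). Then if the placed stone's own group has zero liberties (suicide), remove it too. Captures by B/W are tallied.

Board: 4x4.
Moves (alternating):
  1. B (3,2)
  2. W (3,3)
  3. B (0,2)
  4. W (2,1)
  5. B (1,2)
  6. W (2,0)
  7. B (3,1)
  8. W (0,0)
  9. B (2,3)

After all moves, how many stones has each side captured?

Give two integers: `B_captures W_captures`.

Answer: 1 0

Derivation:
Move 1: B@(3,2) -> caps B=0 W=0
Move 2: W@(3,3) -> caps B=0 W=0
Move 3: B@(0,2) -> caps B=0 W=0
Move 4: W@(2,1) -> caps B=0 W=0
Move 5: B@(1,2) -> caps B=0 W=0
Move 6: W@(2,0) -> caps B=0 W=0
Move 7: B@(3,1) -> caps B=0 W=0
Move 8: W@(0,0) -> caps B=0 W=0
Move 9: B@(2,3) -> caps B=1 W=0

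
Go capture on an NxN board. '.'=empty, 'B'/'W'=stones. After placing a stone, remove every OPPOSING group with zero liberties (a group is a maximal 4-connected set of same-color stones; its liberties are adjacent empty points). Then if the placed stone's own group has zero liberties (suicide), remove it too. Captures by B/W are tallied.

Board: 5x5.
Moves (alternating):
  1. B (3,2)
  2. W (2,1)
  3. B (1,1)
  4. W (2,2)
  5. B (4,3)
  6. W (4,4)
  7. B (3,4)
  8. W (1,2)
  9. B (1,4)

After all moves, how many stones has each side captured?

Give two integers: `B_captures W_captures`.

Move 1: B@(3,2) -> caps B=0 W=0
Move 2: W@(2,1) -> caps B=0 W=0
Move 3: B@(1,1) -> caps B=0 W=0
Move 4: W@(2,2) -> caps B=0 W=0
Move 5: B@(4,3) -> caps B=0 W=0
Move 6: W@(4,4) -> caps B=0 W=0
Move 7: B@(3,4) -> caps B=1 W=0
Move 8: W@(1,2) -> caps B=1 W=0
Move 9: B@(1,4) -> caps B=1 W=0

Answer: 1 0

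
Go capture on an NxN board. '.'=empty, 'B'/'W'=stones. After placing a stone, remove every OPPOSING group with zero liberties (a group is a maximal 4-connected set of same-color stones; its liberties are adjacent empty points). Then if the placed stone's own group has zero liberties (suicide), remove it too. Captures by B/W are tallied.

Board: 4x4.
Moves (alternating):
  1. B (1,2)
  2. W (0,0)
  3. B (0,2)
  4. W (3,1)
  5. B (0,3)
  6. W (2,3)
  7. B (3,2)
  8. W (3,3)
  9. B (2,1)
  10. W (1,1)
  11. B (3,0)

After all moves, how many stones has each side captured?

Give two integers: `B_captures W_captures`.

Answer: 1 0

Derivation:
Move 1: B@(1,2) -> caps B=0 W=0
Move 2: W@(0,0) -> caps B=0 W=0
Move 3: B@(0,2) -> caps B=0 W=0
Move 4: W@(3,1) -> caps B=0 W=0
Move 5: B@(0,3) -> caps B=0 W=0
Move 6: W@(2,3) -> caps B=0 W=0
Move 7: B@(3,2) -> caps B=0 W=0
Move 8: W@(3,3) -> caps B=0 W=0
Move 9: B@(2,1) -> caps B=0 W=0
Move 10: W@(1,1) -> caps B=0 W=0
Move 11: B@(3,0) -> caps B=1 W=0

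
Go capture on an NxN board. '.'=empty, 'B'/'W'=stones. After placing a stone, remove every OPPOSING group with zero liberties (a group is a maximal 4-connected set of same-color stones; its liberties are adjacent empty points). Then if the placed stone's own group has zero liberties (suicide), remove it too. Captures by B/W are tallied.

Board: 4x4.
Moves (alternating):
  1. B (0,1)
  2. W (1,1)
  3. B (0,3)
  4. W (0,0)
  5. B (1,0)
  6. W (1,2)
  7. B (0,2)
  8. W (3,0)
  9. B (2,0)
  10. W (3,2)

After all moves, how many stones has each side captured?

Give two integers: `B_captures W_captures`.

Answer: 1 0

Derivation:
Move 1: B@(0,1) -> caps B=0 W=0
Move 2: W@(1,1) -> caps B=0 W=0
Move 3: B@(0,3) -> caps B=0 W=0
Move 4: W@(0,0) -> caps B=0 W=0
Move 5: B@(1,0) -> caps B=1 W=0
Move 6: W@(1,2) -> caps B=1 W=0
Move 7: B@(0,2) -> caps B=1 W=0
Move 8: W@(3,0) -> caps B=1 W=0
Move 9: B@(2,0) -> caps B=1 W=0
Move 10: W@(3,2) -> caps B=1 W=0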